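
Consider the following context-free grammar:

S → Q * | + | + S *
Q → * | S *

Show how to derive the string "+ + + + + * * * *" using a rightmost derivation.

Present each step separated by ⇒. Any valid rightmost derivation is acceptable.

S ⇒ + S * ⇒ + + S * * ⇒ + + + S * * * ⇒ + + + + S * * * * ⇒ + + + + + * * * *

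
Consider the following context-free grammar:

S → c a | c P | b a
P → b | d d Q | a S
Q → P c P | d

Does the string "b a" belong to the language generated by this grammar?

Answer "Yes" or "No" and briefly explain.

Yes - a valid derivation exists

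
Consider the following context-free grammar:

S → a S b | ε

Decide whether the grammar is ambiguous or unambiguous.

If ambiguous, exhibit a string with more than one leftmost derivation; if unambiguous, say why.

Unambiguous - every string in the language has a unique leftmost derivation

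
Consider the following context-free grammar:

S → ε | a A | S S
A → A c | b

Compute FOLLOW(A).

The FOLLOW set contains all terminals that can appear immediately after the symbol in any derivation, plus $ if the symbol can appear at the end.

We compute FOLLOW(A) using the standard algorithm.
FOLLOW(S) starts with {$}.
FIRST(A) = {b}
FIRST(S) = {a, ε}
FOLLOW(A) = {$, a, c}
FOLLOW(S) = {$, a}
Therefore, FOLLOW(A) = {$, a, c}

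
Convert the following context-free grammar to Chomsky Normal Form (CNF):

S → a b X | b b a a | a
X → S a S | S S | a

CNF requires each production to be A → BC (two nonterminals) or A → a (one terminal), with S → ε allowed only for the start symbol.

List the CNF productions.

TA → a; TB → b; S → a; X → a; S → TA X0; X0 → TB X; S → TB X1; X1 → TB X2; X2 → TA TA; X → S X3; X3 → TA S; X → S S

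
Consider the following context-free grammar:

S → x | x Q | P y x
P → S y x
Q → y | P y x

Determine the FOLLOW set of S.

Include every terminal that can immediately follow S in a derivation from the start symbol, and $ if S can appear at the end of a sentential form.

We compute FOLLOW(S) using the standard algorithm.
FOLLOW(S) starts with {$}.
FIRST(P) = {x}
FIRST(Q) = {x, y}
FIRST(S) = {x}
FOLLOW(P) = {y}
FOLLOW(Q) = {$, y}
FOLLOW(S) = {$, y}
Therefore, FOLLOW(S) = {$, y}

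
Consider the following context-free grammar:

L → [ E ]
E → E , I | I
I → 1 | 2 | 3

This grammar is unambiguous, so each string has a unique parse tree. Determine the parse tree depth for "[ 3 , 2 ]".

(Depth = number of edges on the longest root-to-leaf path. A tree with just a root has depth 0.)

4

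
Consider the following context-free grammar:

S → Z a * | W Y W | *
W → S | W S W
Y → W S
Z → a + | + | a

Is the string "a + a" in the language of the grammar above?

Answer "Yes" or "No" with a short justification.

No - no valid derivation exists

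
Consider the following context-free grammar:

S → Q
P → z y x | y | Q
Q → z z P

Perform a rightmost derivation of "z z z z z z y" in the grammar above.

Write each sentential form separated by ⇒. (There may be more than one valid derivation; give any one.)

S ⇒ Q ⇒ z z P ⇒ z z Q ⇒ z z z z P ⇒ z z z z Q ⇒ z z z z z z P ⇒ z z z z z z y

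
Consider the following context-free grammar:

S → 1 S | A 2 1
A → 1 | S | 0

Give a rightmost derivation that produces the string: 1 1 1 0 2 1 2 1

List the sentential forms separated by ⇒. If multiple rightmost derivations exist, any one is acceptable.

S ⇒ 1 S ⇒ 1 1 S ⇒ 1 1 1 S ⇒ 1 1 1 A 2 1 ⇒ 1 1 1 S 2 1 ⇒ 1 1 1 A 2 1 2 1 ⇒ 1 1 1 0 2 1 2 1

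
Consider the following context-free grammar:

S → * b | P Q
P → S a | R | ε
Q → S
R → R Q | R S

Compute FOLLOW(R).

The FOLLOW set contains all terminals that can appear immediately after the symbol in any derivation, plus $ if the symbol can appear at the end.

We compute FOLLOW(R) using the standard algorithm.
FOLLOW(S) starts with {$}.
FIRST(P) = {*, ε}
FIRST(Q) = {*}
FIRST(R) = {}
FIRST(S) = {*}
FOLLOW(P) = {*}
FOLLOW(Q) = {$, *, a}
FOLLOW(R) = {*}
FOLLOW(S) = {$, *, a}
Therefore, FOLLOW(R) = {*}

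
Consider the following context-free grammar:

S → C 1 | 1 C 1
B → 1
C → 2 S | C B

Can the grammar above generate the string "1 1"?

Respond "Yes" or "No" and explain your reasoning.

No - no valid derivation exists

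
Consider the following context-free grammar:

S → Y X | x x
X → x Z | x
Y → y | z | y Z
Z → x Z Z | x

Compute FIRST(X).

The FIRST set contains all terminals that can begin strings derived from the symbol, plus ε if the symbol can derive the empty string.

We compute FIRST(X) using the standard algorithm.
FIRST(S) = {x, y, z}
FIRST(X) = {x}
FIRST(Y) = {y, z}
FIRST(Z) = {x}
Therefore, FIRST(X) = {x}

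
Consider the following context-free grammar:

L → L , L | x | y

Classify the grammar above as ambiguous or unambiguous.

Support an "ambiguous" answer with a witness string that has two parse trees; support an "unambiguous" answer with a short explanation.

Ambiguous - the string 'x , y , y , x , x' has two distinct parse trees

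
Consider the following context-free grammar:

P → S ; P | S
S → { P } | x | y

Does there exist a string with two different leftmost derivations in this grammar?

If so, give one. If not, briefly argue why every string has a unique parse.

No - every string in the language has a unique leftmost derivation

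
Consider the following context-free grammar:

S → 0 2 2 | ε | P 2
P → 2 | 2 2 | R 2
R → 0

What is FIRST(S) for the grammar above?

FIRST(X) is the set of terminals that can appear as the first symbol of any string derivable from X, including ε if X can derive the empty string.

We compute FIRST(S) using the standard algorithm.
FIRST(P) = {0, 2}
FIRST(R) = {0}
FIRST(S) = {0, 2, ε}
Therefore, FIRST(S) = {0, 2, ε}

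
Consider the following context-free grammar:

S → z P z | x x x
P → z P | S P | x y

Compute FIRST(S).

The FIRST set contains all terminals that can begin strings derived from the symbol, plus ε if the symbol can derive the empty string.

We compute FIRST(S) using the standard algorithm.
FIRST(P) = {x, z}
FIRST(S) = {x, z}
Therefore, FIRST(S) = {x, z}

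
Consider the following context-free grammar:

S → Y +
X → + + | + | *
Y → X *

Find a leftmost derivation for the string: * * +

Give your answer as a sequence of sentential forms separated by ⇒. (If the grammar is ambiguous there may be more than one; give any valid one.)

S ⇒ Y + ⇒ X * + ⇒ * * +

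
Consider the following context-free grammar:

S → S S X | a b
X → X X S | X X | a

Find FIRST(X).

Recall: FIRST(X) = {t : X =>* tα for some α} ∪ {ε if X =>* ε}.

We compute FIRST(X) using the standard algorithm.
FIRST(S) = {a}
FIRST(X) = {a}
Therefore, FIRST(X) = {a}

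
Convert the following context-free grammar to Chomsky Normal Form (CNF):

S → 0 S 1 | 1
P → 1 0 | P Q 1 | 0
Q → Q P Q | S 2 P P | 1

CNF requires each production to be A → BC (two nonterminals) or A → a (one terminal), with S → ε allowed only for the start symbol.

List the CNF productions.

T0 → 0; T1 → 1; S → 1; P → 0; T2 → 2; Q → 1; S → T0 X0; X0 → S T1; P → T1 T0; P → P X1; X1 → Q T1; Q → Q X2; X2 → P Q; Q → S X3; X3 → T2 X4; X4 → P P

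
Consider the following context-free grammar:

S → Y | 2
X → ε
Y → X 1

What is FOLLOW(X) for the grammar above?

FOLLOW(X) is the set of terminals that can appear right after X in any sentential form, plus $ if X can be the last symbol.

We compute FOLLOW(X) using the standard algorithm.
FOLLOW(S) starts with {$}.
FIRST(S) = {1, 2}
FIRST(X) = {ε}
FIRST(Y) = {1}
FOLLOW(S) = {$}
FOLLOW(X) = {1}
FOLLOW(Y) = {$}
Therefore, FOLLOW(X) = {1}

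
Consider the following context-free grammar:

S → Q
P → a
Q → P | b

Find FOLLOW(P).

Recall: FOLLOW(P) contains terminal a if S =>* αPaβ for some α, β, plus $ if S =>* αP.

We compute FOLLOW(P) using the standard algorithm.
FOLLOW(S) starts with {$}.
FIRST(P) = {a}
FIRST(Q) = {a, b}
FIRST(S) = {a, b}
FOLLOW(P) = {$}
FOLLOW(Q) = {$}
FOLLOW(S) = {$}
Therefore, FOLLOW(P) = {$}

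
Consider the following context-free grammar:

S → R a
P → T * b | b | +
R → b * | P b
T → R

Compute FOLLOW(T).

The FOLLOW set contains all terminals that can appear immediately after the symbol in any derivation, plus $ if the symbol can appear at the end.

We compute FOLLOW(T) using the standard algorithm.
FOLLOW(S) starts with {$}.
FIRST(P) = {+, b}
FIRST(R) = {+, b}
FIRST(S) = {+, b}
FIRST(T) = {+, b}
FOLLOW(P) = {b}
FOLLOW(R) = {*, a}
FOLLOW(S) = {$}
FOLLOW(T) = {*}
Therefore, FOLLOW(T) = {*}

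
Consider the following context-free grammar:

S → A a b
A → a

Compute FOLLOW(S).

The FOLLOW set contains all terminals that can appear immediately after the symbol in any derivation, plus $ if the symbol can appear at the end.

We compute FOLLOW(S) using the standard algorithm.
FOLLOW(S) starts with {$}.
FIRST(A) = {a}
FIRST(S) = {a}
FOLLOW(A) = {a}
FOLLOW(S) = {$}
Therefore, FOLLOW(S) = {$}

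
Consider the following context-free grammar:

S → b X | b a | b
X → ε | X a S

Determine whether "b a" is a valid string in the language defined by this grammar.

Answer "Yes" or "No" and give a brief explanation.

Yes - a valid derivation exists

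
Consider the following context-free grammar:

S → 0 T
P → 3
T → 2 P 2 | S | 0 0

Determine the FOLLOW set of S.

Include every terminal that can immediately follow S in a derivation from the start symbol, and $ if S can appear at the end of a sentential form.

We compute FOLLOW(S) using the standard algorithm.
FOLLOW(S) starts with {$}.
FIRST(P) = {3}
FIRST(S) = {0}
FIRST(T) = {0, 2}
FOLLOW(P) = {2}
FOLLOW(S) = {$}
FOLLOW(T) = {$}
Therefore, FOLLOW(S) = {$}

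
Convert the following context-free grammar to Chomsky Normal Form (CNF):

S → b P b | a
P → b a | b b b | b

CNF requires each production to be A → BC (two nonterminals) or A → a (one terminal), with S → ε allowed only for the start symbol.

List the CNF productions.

TB → b; S → a; TA → a; P → b; S → TB X0; X0 → P TB; P → TB TA; P → TB X1; X1 → TB TB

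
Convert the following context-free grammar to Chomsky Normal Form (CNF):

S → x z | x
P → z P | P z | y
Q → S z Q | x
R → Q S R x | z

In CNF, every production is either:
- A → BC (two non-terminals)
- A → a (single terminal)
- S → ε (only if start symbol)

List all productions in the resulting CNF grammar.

TX → x; TZ → z; S → x; P → y; Q → x; R → z; S → TX TZ; P → TZ P; P → P TZ; Q → S X0; X0 → TZ Q; R → Q X1; X1 → S X2; X2 → R TX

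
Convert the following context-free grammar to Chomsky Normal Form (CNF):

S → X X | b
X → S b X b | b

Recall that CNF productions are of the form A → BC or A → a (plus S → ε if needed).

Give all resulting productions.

S → b; TB → b; X → b; S → X X; X → S X0; X0 → TB X1; X1 → X TB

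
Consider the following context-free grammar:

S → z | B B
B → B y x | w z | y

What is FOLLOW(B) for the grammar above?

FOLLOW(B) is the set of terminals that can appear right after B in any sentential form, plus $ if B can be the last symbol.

We compute FOLLOW(B) using the standard algorithm.
FOLLOW(S) starts with {$}.
FIRST(B) = {w, y}
FIRST(S) = {w, y, z}
FOLLOW(B) = {$, w, y}
FOLLOW(S) = {$}
Therefore, FOLLOW(B) = {$, w, y}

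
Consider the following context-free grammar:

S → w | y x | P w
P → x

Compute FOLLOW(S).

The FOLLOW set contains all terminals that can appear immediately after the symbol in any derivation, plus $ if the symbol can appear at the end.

We compute FOLLOW(S) using the standard algorithm.
FOLLOW(S) starts with {$}.
FIRST(P) = {x}
FIRST(S) = {w, x, y}
FOLLOW(P) = {w}
FOLLOW(S) = {$}
Therefore, FOLLOW(S) = {$}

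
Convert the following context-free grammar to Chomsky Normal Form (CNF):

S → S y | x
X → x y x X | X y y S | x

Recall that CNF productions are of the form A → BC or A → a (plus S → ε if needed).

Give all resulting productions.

TY → y; S → x; TX → x; X → x; S → S TY; X → TX X0; X0 → TY X1; X1 → TX X; X → X X2; X2 → TY X3; X3 → TY S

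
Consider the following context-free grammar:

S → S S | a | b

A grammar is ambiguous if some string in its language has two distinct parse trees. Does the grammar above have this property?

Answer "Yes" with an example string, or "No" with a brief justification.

Yes - the string 'a b a a a b' has two distinct parse trees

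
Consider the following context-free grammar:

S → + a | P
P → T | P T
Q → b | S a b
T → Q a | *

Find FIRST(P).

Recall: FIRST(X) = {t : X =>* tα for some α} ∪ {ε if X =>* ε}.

We compute FIRST(P) using the standard algorithm.
FIRST(P) = {*, +, b}
FIRST(Q) = {*, +, b}
FIRST(S) = {*, +, b}
FIRST(T) = {*, +, b}
Therefore, FIRST(P) = {*, +, b}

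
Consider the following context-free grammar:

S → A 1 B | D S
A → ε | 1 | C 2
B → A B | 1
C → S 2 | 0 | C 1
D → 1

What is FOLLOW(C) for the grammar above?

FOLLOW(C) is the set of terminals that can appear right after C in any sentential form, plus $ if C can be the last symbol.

We compute FOLLOW(C) using the standard algorithm.
FOLLOW(S) starts with {$}.
FIRST(A) = {0, 1, ε}
FIRST(B) = {0, 1}
FIRST(C) = {0, 1}
FIRST(D) = {1}
FIRST(S) = {0, 1}
FOLLOW(A) = {0, 1}
FOLLOW(B) = {$, 2}
FOLLOW(C) = {1, 2}
FOLLOW(D) = {0, 1}
FOLLOW(S) = {$, 2}
Therefore, FOLLOW(C) = {1, 2}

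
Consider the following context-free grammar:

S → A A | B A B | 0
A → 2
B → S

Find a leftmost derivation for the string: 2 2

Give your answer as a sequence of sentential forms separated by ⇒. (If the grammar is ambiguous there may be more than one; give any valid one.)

S ⇒ A A ⇒ 2 A ⇒ 2 2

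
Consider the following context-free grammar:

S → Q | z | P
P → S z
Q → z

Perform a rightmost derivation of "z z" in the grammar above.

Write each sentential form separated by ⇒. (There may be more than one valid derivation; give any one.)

S ⇒ P ⇒ S z ⇒ z z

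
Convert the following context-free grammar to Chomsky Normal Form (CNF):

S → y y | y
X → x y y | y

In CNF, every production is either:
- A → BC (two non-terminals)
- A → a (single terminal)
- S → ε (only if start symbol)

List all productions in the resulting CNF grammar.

TY → y; S → y; TX → x; X → y; S → TY TY; X → TX X0; X0 → TY TY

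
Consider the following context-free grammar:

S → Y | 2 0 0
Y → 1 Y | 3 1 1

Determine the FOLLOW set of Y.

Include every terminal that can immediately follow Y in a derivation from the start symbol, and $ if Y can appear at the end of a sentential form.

We compute FOLLOW(Y) using the standard algorithm.
FOLLOW(S) starts with {$}.
FIRST(S) = {1, 2, 3}
FIRST(Y) = {1, 3}
FOLLOW(S) = {$}
FOLLOW(Y) = {$}
Therefore, FOLLOW(Y) = {$}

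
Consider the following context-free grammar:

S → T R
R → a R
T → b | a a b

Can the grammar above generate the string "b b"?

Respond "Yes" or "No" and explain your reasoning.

No - no valid derivation exists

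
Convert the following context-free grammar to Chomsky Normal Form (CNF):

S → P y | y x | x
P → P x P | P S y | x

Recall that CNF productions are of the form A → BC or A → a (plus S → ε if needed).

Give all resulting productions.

TY → y; TX → x; S → x; P → x; S → P TY; S → TY TX; P → P X0; X0 → TX P; P → P X1; X1 → S TY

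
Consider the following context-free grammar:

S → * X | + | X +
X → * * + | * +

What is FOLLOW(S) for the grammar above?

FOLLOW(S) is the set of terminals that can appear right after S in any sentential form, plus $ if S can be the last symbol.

We compute FOLLOW(S) using the standard algorithm.
FOLLOW(S) starts with {$}.
FIRST(S) = {*, +}
FIRST(X) = {*}
FOLLOW(S) = {$}
FOLLOW(X) = {$, +}
Therefore, FOLLOW(S) = {$}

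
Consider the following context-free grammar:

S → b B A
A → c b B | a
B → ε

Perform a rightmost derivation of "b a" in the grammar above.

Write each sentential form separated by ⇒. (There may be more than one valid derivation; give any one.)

S ⇒ b B A ⇒ b B a ⇒ b a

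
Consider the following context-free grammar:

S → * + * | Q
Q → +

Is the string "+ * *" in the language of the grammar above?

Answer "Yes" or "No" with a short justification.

No - no valid derivation exists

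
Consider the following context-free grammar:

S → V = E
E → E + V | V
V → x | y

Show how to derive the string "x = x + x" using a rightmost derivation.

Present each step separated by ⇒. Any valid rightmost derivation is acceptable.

S ⇒ V = E ⇒ V = E + V ⇒ V = E + x ⇒ V = V + x ⇒ V = x + x ⇒ x = x + x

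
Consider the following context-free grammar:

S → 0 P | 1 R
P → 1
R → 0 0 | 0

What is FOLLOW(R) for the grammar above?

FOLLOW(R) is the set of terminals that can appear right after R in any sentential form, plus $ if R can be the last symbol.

We compute FOLLOW(R) using the standard algorithm.
FOLLOW(S) starts with {$}.
FIRST(P) = {1}
FIRST(R) = {0}
FIRST(S) = {0, 1}
FOLLOW(P) = {$}
FOLLOW(R) = {$}
FOLLOW(S) = {$}
Therefore, FOLLOW(R) = {$}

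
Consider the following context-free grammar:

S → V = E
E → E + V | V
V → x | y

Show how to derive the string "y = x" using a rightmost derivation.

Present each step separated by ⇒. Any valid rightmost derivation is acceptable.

S ⇒ V = E ⇒ V = V ⇒ V = x ⇒ y = x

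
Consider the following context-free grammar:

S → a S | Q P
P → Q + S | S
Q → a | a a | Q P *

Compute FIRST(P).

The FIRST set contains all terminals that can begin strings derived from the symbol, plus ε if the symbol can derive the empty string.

We compute FIRST(P) using the standard algorithm.
FIRST(P) = {a}
FIRST(Q) = {a}
FIRST(S) = {a}
Therefore, FIRST(P) = {a}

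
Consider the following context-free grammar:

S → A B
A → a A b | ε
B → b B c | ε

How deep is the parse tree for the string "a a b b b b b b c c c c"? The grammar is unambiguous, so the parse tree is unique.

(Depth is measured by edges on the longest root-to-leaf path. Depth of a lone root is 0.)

6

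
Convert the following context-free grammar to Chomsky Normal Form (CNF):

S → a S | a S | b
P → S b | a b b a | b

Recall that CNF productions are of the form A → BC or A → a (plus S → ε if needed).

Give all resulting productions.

TA → a; S → b; TB → b; P → b; S → TA S; S → TA S; P → S TB; P → TA X0; X0 → TB X1; X1 → TB TA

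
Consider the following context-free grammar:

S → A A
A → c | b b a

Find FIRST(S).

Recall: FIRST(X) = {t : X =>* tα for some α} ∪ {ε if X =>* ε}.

We compute FIRST(S) using the standard algorithm.
FIRST(A) = {b, c}
FIRST(S) = {b, c}
Therefore, FIRST(S) = {b, c}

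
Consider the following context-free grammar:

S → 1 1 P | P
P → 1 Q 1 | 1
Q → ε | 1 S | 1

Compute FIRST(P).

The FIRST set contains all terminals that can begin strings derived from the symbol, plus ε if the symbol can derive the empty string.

We compute FIRST(P) using the standard algorithm.
FIRST(P) = {1}
FIRST(Q) = {1, ε}
FIRST(S) = {1}
Therefore, FIRST(P) = {1}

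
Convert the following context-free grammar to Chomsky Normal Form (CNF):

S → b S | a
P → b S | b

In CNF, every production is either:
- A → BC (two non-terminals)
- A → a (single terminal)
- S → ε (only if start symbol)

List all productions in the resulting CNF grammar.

TB → b; S → a; P → b; S → TB S; P → TB S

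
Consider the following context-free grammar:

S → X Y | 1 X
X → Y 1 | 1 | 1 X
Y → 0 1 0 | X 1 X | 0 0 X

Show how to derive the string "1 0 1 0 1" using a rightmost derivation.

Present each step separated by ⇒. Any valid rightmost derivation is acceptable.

S ⇒ 1 X ⇒ 1 Y 1 ⇒ 1 0 1 0 1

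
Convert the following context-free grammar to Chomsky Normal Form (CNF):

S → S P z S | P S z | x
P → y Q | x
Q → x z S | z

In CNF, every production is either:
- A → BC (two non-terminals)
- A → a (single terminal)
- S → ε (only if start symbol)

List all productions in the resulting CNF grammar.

TZ → z; S → x; TY → y; P → x; TX → x; Q → z; S → S X0; X0 → P X1; X1 → TZ S; S → P X2; X2 → S TZ; P → TY Q; Q → TX X3; X3 → TZ S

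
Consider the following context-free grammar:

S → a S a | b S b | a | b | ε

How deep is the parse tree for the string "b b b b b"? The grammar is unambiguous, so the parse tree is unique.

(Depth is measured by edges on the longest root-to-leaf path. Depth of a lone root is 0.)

3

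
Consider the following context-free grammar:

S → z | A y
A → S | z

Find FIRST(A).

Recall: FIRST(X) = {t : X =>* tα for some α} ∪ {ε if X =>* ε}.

We compute FIRST(A) using the standard algorithm.
FIRST(A) = {z}
FIRST(S) = {z}
Therefore, FIRST(A) = {z}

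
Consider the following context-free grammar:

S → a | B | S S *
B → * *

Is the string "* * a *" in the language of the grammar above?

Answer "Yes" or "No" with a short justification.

Yes - a valid derivation exists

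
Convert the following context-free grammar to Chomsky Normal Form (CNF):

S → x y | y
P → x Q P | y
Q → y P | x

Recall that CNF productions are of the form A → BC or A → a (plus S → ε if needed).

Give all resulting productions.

TX → x; TY → y; S → y; P → y; Q → x; S → TX TY; P → TX X0; X0 → Q P; Q → TY P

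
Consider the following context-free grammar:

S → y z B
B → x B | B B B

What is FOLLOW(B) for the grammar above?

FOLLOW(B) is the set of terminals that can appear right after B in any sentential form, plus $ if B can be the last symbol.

We compute FOLLOW(B) using the standard algorithm.
FOLLOW(S) starts with {$}.
FIRST(B) = {x}
FIRST(S) = {y}
FOLLOW(B) = {$, x}
FOLLOW(S) = {$}
Therefore, FOLLOW(B) = {$, x}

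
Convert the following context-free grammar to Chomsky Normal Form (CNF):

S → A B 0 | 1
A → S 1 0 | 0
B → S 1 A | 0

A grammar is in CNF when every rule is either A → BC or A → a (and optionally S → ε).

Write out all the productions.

T0 → 0; S → 1; T1 → 1; A → 0; B → 0; S → A X0; X0 → B T0; A → S X1; X1 → T1 T0; B → S X2; X2 → T1 A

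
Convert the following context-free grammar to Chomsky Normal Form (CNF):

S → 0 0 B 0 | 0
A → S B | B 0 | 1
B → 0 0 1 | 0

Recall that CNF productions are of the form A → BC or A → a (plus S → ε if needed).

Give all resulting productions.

T0 → 0; S → 0; A → 1; T1 → 1; B → 0; S → T0 X0; X0 → T0 X1; X1 → B T0; A → S B; A → B T0; B → T0 X2; X2 → T0 T1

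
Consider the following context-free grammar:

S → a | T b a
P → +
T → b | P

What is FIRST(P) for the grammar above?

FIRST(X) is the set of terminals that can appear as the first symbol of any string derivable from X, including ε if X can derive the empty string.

We compute FIRST(P) using the standard algorithm.
FIRST(P) = {+}
FIRST(S) = {+, a, b}
FIRST(T) = {+, b}
Therefore, FIRST(P) = {+}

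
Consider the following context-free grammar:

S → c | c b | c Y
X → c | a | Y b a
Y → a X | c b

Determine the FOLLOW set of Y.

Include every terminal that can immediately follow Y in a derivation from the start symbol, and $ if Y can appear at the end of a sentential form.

We compute FOLLOW(Y) using the standard algorithm.
FOLLOW(S) starts with {$}.
FIRST(S) = {c}
FIRST(X) = {a, c}
FIRST(Y) = {a, c}
FOLLOW(S) = {$}
FOLLOW(X) = {$, b}
FOLLOW(Y) = {$, b}
Therefore, FOLLOW(Y) = {$, b}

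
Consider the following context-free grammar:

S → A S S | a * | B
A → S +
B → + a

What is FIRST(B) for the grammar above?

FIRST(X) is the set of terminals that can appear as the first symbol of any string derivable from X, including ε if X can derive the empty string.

We compute FIRST(B) using the standard algorithm.
FIRST(A) = {+, a}
FIRST(B) = {+}
FIRST(S) = {+, a}
Therefore, FIRST(B) = {+}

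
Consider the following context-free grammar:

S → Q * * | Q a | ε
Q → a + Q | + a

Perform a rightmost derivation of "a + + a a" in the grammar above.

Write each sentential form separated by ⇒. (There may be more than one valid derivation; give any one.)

S ⇒ Q a ⇒ a + Q a ⇒ a + + a a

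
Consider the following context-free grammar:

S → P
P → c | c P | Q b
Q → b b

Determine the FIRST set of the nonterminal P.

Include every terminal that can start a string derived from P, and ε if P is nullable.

We compute FIRST(P) using the standard algorithm.
FIRST(P) = {b, c}
FIRST(Q) = {b}
FIRST(S) = {b, c}
Therefore, FIRST(P) = {b, c}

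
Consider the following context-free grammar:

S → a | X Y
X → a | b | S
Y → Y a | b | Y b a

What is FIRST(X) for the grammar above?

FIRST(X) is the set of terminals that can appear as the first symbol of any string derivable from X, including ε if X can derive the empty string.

We compute FIRST(X) using the standard algorithm.
FIRST(S) = {a, b}
FIRST(X) = {a, b}
FIRST(Y) = {b}
Therefore, FIRST(X) = {a, b}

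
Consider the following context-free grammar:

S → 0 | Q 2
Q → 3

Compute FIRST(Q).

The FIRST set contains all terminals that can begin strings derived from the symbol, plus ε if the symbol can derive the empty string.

We compute FIRST(Q) using the standard algorithm.
FIRST(Q) = {3}
FIRST(S) = {0, 3}
Therefore, FIRST(Q) = {3}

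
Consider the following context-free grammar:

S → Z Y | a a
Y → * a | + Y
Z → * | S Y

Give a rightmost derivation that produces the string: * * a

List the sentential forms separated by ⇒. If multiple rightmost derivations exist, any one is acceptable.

S ⇒ Z Y ⇒ Z * a ⇒ * * a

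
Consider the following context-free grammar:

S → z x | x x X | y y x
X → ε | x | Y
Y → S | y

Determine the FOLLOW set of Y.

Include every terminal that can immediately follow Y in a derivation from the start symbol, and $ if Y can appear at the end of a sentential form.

We compute FOLLOW(Y) using the standard algorithm.
FOLLOW(S) starts with {$}.
FIRST(S) = {x, y, z}
FIRST(X) = {x, y, z, ε}
FIRST(Y) = {x, y, z}
FOLLOW(S) = {$}
FOLLOW(X) = {$}
FOLLOW(Y) = {$}
Therefore, FOLLOW(Y) = {$}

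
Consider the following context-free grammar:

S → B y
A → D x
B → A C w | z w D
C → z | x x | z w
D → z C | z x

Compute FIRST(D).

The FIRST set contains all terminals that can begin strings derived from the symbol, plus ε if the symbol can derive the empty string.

We compute FIRST(D) using the standard algorithm.
FIRST(A) = {z}
FIRST(B) = {z}
FIRST(C) = {x, z}
FIRST(D) = {z}
FIRST(S) = {z}
Therefore, FIRST(D) = {z}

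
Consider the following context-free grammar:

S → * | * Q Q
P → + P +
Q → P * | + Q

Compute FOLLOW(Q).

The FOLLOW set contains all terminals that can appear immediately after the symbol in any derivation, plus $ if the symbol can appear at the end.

We compute FOLLOW(Q) using the standard algorithm.
FOLLOW(S) starts with {$}.
FIRST(P) = {+}
FIRST(Q) = {+}
FIRST(S) = {*}
FOLLOW(P) = {*, +}
FOLLOW(Q) = {$, +}
FOLLOW(S) = {$}
Therefore, FOLLOW(Q) = {$, +}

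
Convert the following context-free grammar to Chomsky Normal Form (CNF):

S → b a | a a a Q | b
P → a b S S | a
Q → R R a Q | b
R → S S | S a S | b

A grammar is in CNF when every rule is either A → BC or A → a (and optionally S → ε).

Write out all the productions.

TB → b; TA → a; S → b; P → a; Q → b; R → b; S → TB TA; S → TA X0; X0 → TA X1; X1 → TA Q; P → TA X2; X2 → TB X3; X3 → S S; Q → R X4; X4 → R X5; X5 → TA Q; R → S S; R → S X6; X6 → TA S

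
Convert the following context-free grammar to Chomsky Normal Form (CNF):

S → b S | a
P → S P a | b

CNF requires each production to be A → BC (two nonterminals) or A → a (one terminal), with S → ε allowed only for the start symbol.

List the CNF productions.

TB → b; S → a; TA → a; P → b; S → TB S; P → S X0; X0 → P TA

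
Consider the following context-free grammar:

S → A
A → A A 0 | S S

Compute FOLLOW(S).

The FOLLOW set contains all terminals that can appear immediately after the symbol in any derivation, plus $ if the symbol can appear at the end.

We compute FOLLOW(S) using the standard algorithm.
FOLLOW(S) starts with {$}.
FIRST(A) = {}
FIRST(S) = {}
FOLLOW(A) = {$, 0}
FOLLOW(S) = {$, 0}
Therefore, FOLLOW(S) = {$, 0}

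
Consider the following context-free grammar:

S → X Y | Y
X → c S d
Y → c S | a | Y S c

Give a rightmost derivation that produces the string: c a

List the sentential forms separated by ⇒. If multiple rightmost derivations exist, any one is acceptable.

S ⇒ Y ⇒ c S ⇒ c Y ⇒ c a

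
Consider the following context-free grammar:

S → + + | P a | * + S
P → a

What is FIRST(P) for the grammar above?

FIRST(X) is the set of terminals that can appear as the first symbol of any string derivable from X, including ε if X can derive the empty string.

We compute FIRST(P) using the standard algorithm.
FIRST(P) = {a}
FIRST(S) = {*, +, a}
Therefore, FIRST(P) = {a}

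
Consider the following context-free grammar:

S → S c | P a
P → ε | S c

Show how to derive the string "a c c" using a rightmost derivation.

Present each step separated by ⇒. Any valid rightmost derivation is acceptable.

S ⇒ S c ⇒ S c c ⇒ P a c c ⇒ a c c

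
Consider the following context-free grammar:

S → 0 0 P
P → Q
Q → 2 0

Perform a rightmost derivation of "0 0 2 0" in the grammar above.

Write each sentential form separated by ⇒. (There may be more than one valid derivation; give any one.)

S ⇒ 0 0 P ⇒ 0 0 Q ⇒ 0 0 2 0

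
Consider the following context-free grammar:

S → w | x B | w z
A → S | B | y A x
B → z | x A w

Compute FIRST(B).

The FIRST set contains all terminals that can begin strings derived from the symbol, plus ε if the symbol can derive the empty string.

We compute FIRST(B) using the standard algorithm.
FIRST(A) = {w, x, y, z}
FIRST(B) = {x, z}
FIRST(S) = {w, x}
Therefore, FIRST(B) = {x, z}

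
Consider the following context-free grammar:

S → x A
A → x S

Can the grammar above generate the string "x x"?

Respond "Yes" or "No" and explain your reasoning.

No - no valid derivation exists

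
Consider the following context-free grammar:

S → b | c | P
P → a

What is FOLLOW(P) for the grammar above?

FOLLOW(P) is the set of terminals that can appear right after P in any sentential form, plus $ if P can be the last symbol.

We compute FOLLOW(P) using the standard algorithm.
FOLLOW(S) starts with {$}.
FIRST(P) = {a}
FIRST(S) = {a, b, c}
FOLLOW(P) = {$}
FOLLOW(S) = {$}
Therefore, FOLLOW(P) = {$}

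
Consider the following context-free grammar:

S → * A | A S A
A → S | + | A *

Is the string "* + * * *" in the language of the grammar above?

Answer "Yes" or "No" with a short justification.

Yes - a valid derivation exists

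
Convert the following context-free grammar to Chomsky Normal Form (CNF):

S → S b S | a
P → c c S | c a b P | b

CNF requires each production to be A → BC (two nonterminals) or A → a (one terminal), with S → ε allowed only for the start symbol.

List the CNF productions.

TB → b; S → a; TC → c; TA → a; P → b; S → S X0; X0 → TB S; P → TC X1; X1 → TC S; P → TC X2; X2 → TA X3; X3 → TB P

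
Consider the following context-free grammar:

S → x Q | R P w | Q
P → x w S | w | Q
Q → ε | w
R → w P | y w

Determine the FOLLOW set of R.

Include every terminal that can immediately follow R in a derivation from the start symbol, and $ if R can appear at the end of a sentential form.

We compute FOLLOW(R) using the standard algorithm.
FOLLOW(S) starts with {$}.
FIRST(P) = {w, x, ε}
FIRST(Q) = {w, ε}
FIRST(R) = {w, y}
FIRST(S) = {w, x, y, ε}
FOLLOW(P) = {w, x}
FOLLOW(Q) = {$, w, x}
FOLLOW(R) = {w, x}
FOLLOW(S) = {$, w, x}
Therefore, FOLLOW(R) = {w, x}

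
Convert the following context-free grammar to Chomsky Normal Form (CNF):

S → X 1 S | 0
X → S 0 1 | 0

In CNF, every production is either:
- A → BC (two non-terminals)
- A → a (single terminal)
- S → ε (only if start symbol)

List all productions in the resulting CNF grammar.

T1 → 1; S → 0; T0 → 0; X → 0; S → X X0; X0 → T1 S; X → S X1; X1 → T0 T1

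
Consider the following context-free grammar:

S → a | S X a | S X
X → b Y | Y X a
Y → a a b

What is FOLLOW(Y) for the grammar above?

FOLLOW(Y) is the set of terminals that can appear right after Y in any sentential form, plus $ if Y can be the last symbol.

We compute FOLLOW(Y) using the standard algorithm.
FOLLOW(S) starts with {$}.
FIRST(S) = {a}
FIRST(X) = {a, b}
FIRST(Y) = {a}
FOLLOW(S) = {$, a, b}
FOLLOW(X) = {$, a, b}
FOLLOW(Y) = {$, a, b}
Therefore, FOLLOW(Y) = {$, a, b}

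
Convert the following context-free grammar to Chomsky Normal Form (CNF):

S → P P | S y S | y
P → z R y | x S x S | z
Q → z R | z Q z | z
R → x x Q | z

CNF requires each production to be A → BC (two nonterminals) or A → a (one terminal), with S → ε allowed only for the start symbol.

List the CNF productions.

TY → y; S → y; TZ → z; TX → x; P → z; Q → z; R → z; S → P P; S → S X0; X0 → TY S; P → TZ X1; X1 → R TY; P → TX X2; X2 → S X3; X3 → TX S; Q → TZ R; Q → TZ X4; X4 → Q TZ; R → TX X5; X5 → TX Q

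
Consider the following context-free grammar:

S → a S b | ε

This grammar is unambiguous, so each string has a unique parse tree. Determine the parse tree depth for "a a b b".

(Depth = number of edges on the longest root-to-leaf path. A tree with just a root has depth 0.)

3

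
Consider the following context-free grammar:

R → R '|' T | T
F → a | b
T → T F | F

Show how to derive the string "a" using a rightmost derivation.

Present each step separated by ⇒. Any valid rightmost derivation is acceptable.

R ⇒ T ⇒ F ⇒ a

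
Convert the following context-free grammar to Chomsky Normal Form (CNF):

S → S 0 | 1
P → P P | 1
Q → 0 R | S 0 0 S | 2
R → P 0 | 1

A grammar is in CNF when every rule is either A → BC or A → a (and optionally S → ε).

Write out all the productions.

T0 → 0; S → 1; P → 1; Q → 2; R → 1; S → S T0; P → P P; Q → T0 R; Q → S X0; X0 → T0 X1; X1 → T0 S; R → P T0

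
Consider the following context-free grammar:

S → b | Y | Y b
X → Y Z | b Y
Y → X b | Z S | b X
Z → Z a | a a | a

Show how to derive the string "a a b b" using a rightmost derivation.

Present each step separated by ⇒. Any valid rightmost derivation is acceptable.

S ⇒ Y b ⇒ Z S b ⇒ Z b b ⇒ a a b b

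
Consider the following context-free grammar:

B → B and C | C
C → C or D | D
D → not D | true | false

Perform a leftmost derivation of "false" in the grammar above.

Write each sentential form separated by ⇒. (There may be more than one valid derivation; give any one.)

B ⇒ C ⇒ D ⇒ false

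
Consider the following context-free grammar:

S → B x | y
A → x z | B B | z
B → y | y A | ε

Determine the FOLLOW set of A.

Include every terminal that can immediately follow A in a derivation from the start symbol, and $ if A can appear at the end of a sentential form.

We compute FOLLOW(A) using the standard algorithm.
FOLLOW(S) starts with {$}.
FIRST(A) = {x, y, z, ε}
FIRST(B) = {y, ε}
FIRST(S) = {x, y}
FOLLOW(A) = {x, y}
FOLLOW(B) = {x, y}
FOLLOW(S) = {$}
Therefore, FOLLOW(A) = {x, y}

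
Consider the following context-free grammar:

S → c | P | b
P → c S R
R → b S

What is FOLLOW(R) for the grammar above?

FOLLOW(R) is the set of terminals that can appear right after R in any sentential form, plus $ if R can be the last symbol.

We compute FOLLOW(R) using the standard algorithm.
FOLLOW(S) starts with {$}.
FIRST(P) = {c}
FIRST(R) = {b}
FIRST(S) = {b, c}
FOLLOW(P) = {$, b}
FOLLOW(R) = {$, b}
FOLLOW(S) = {$, b}
Therefore, FOLLOW(R) = {$, b}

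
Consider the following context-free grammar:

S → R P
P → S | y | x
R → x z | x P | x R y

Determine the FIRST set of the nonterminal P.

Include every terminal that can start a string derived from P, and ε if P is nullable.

We compute FIRST(P) using the standard algorithm.
FIRST(P) = {x, y}
FIRST(R) = {x}
FIRST(S) = {x}
Therefore, FIRST(P) = {x, y}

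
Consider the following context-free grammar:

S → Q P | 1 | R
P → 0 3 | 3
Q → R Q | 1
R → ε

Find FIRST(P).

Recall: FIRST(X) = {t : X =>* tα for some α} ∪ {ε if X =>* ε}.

We compute FIRST(P) using the standard algorithm.
FIRST(P) = {0, 3}
FIRST(Q) = {1}
FIRST(R) = {ε}
FIRST(S) = {1, ε}
Therefore, FIRST(P) = {0, 3}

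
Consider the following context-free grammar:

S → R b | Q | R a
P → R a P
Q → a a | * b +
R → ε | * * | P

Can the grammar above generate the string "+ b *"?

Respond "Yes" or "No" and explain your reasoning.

No - no valid derivation exists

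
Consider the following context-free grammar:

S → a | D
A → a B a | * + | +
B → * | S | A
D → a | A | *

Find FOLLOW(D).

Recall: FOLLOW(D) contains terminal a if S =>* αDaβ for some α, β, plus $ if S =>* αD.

We compute FOLLOW(D) using the standard algorithm.
FOLLOW(S) starts with {$}.
FIRST(A) = {*, +, a}
FIRST(B) = {*, +, a}
FIRST(D) = {*, +, a}
FIRST(S) = {*, +, a}
FOLLOW(A) = {$, a}
FOLLOW(B) = {a}
FOLLOW(D) = {$, a}
FOLLOW(S) = {$, a}
Therefore, FOLLOW(D) = {$, a}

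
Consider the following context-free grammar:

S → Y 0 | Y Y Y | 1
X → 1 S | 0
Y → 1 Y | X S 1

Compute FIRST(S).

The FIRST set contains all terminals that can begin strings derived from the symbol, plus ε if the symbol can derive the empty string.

We compute FIRST(S) using the standard algorithm.
FIRST(S) = {0, 1}
FIRST(X) = {0, 1}
FIRST(Y) = {0, 1}
Therefore, FIRST(S) = {0, 1}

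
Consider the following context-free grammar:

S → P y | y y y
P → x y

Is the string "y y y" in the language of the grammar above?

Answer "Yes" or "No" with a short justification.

Yes - a valid derivation exists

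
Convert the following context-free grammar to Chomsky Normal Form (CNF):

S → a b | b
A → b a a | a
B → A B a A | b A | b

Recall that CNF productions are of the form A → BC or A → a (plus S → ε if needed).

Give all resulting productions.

TA → a; TB → b; S → b; A → a; B → b; S → TA TB; A → TB X0; X0 → TA TA; B → A X1; X1 → B X2; X2 → TA A; B → TB A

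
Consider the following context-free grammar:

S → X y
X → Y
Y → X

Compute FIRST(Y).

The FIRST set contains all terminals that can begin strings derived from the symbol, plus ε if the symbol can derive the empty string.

We compute FIRST(Y) using the standard algorithm.
FIRST(S) = {}
FIRST(X) = {}
FIRST(Y) = {}
Therefore, FIRST(Y) = {}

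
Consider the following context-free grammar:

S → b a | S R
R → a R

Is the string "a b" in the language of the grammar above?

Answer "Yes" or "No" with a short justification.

No - no valid derivation exists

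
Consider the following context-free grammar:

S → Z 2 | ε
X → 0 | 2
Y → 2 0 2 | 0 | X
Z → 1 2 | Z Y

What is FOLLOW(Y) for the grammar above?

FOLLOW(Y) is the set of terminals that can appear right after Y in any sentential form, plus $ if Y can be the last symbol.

We compute FOLLOW(Y) using the standard algorithm.
FOLLOW(S) starts with {$}.
FIRST(S) = {1, ε}
FIRST(X) = {0, 2}
FIRST(Y) = {0, 2}
FIRST(Z) = {1}
FOLLOW(S) = {$}
FOLLOW(X) = {0, 2}
FOLLOW(Y) = {0, 2}
FOLLOW(Z) = {0, 2}
Therefore, FOLLOW(Y) = {0, 2}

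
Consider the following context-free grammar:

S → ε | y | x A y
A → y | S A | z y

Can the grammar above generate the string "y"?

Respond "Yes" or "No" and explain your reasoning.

Yes - a valid derivation exists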